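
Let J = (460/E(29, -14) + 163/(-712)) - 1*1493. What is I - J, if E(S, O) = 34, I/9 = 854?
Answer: 110941627/12104 ≈ 9165.7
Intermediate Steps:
I = 7686 (I = 9*854 = 7686)
J = -17910283/12104 (J = (460/34 + 163/(-712)) - 1*1493 = (460*(1/34) + 163*(-1/712)) - 1493 = (230/17 - 163/712) - 1493 = 160989/12104 - 1493 = -17910283/12104 ≈ -1479.7)
I - J = 7686 - 1*(-17910283/12104) = 7686 + 17910283/12104 = 110941627/12104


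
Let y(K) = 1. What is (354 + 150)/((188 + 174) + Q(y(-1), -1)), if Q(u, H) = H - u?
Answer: 7/5 ≈ 1.4000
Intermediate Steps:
(354 + 150)/((188 + 174) + Q(y(-1), -1)) = (354 + 150)/((188 + 174) + (-1 - 1*1)) = 504/(362 + (-1 - 1)) = 504/(362 - 2) = 504/360 = 504*(1/360) = 7/5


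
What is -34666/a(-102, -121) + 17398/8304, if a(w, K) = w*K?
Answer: -6095029/8540664 ≈ -0.71365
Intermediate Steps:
a(w, K) = K*w
-34666/a(-102, -121) + 17398/8304 = -34666/((-121*(-102))) + 17398/8304 = -34666/12342 + 17398*(1/8304) = -34666*1/12342 + 8699/4152 = -17333/6171 + 8699/4152 = -6095029/8540664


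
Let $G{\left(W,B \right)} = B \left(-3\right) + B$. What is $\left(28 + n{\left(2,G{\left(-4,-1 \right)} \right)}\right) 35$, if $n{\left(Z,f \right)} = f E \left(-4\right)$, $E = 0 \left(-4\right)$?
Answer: $980$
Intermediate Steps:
$G{\left(W,B \right)} = - 2 B$ ($G{\left(W,B \right)} = - 3 B + B = - 2 B$)
$E = 0$
$n{\left(Z,f \right)} = 0$ ($n{\left(Z,f \right)} = f 0 \left(-4\right) = 0 \left(-4\right) = 0$)
$\left(28 + n{\left(2,G{\left(-4,-1 \right)} \right)}\right) 35 = \left(28 + 0\right) 35 = 28 \cdot 35 = 980$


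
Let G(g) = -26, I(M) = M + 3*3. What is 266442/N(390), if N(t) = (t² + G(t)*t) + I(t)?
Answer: 88814/47453 ≈ 1.8716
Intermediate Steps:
I(M) = 9 + M (I(M) = M + 9 = 9 + M)
N(t) = 9 + t² - 25*t (N(t) = (t² - 26*t) + (9 + t) = 9 + t² - 25*t)
266442/N(390) = 266442/(9 + 390² - 25*390) = 266442/(9 + 152100 - 9750) = 266442/142359 = 266442*(1/142359) = 88814/47453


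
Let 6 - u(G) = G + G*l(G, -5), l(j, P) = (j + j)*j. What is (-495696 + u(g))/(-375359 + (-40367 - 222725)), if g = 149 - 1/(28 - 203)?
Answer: 4235393900578/380188703125 ≈ 11.140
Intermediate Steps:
l(j, P) = 2*j² (l(j, P) = (2*j)*j = 2*j²)
g = 26076/175 (g = 149 - 1/(-175) = 149 - 1*(-1/175) = 149 + 1/175 = 26076/175 ≈ 149.01)
u(G) = 6 - G - 2*G³ (u(G) = 6 - (G + G*(2*G²)) = 6 - (G + 2*G³) = 6 + (-G - 2*G³) = 6 - G - 2*G³)
(-495696 + u(g))/(-375359 + (-40367 - 222725)) = (-495696 + (6 - 1*26076/175 - 2*(26076/175)³))/(-375359 + (-40367 - 222725)) = (-495696 + (6 - 26076/175 - 2*17730578966976/5359375))/(-375359 - 263092) = (-495696 + (6 - 26076/175 - 35461157933952/5359375))/(-638451) = (-495696 - 35461924355202/5359375)*(-1/638451) = -38118545105202/5359375*(-1/638451) = 4235393900578/380188703125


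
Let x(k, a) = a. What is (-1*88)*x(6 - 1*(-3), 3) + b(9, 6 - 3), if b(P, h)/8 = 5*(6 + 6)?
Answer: 216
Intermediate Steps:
b(P, h) = 480 (b(P, h) = 8*(5*(6 + 6)) = 8*(5*12) = 8*60 = 480)
(-1*88)*x(6 - 1*(-3), 3) + b(9, 6 - 3) = -1*88*3 + 480 = -88*3 + 480 = -264 + 480 = 216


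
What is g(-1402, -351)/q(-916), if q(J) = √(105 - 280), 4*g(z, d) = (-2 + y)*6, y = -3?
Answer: 3*I*√7/14 ≈ 0.56695*I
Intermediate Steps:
g(z, d) = -15/2 (g(z, d) = ((-2 - 3)*6)/4 = (-5*6)/4 = (¼)*(-30) = -15/2)
q(J) = 5*I*√7 (q(J) = √(-175) = 5*I*√7)
g(-1402, -351)/q(-916) = -15*(-I*√7/35)/2 = -(-3)*I*√7/14 = 3*I*√7/14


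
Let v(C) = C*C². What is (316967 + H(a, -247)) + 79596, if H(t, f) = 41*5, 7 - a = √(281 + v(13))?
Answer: 396768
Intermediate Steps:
v(C) = C³
a = 7 - √2478 (a = 7 - √(281 + 13³) = 7 - √(281 + 2197) = 7 - √2478 ≈ -42.780)
H(t, f) = 205
(316967 + H(a, -247)) + 79596 = (316967 + 205) + 79596 = 317172 + 79596 = 396768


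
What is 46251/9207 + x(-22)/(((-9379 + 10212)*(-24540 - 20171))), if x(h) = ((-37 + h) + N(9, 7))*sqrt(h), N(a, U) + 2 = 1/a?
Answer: 1713/341 + 548*I*sqrt(22)/335198367 ≈ 5.0235 + 7.6681e-6*I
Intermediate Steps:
N(a, U) = -2 + 1/a
x(h) = sqrt(h)*(-350/9 + h) (x(h) = ((-37 + h) + (-2 + 1/9))*sqrt(h) = ((-37 + h) - 17/9)*sqrt(h) = (-350/9 + h)*sqrt(h) = sqrt(h)*(-350/9 + h))
46251/9207 + x(-22)/(((-9379 + 10212)*(-24540 - 20171))) = 46251/9207 + (sqrt(-22)*(-350/9 - 22))/(((-9379 + 10212)*(-24540 - 20171))) = 46251*(1/9207) + ((I*sqrt(22))*(-548/9))/((833*(-44711))) = 1713/341 - 548*I*sqrt(22)/9/(-37244263) = 1713/341 - 548*I*sqrt(22)/9*(-1/37244263) = 1713/341 + 548*I*sqrt(22)/335198367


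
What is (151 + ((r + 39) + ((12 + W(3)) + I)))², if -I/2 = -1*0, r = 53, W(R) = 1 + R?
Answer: 67081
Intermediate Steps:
I = 0 (I = -(-2)*0 = -2*0 = 0)
(151 + ((r + 39) + ((12 + W(3)) + I)))² = (151 + ((53 + 39) + ((12 + (1 + 3)) + 0)))² = (151 + (92 + ((12 + 4) + 0)))² = (151 + (92 + (16 + 0)))² = (151 + (92 + 16))² = (151 + 108)² = 259² = 67081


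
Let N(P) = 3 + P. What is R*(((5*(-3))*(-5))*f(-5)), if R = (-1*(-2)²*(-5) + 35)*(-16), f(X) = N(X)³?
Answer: 528000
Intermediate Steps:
f(X) = (3 + X)³
R = -880 (R = (-1*4*(-5) + 35)*(-16) = (-4*(-5) + 35)*(-16) = (20 + 35)*(-16) = 55*(-16) = -880)
R*(((5*(-3))*(-5))*f(-5)) = -880*(5*(-3))*(-5)*(3 - 5)³ = -880*(-15*(-5))*(-2)³ = -66000*(-8) = -880*(-600) = 528000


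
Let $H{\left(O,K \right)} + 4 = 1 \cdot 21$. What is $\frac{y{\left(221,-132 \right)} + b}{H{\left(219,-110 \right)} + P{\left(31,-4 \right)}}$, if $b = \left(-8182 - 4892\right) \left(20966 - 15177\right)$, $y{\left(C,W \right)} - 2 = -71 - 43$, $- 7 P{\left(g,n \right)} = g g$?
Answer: $\frac{264899243}{421} \approx 6.2921 \cdot 10^{5}$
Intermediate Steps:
$H{\left(O,K \right)} = 17$ ($H{\left(O,K \right)} = -4 + 1 \cdot 21 = -4 + 21 = 17$)
$P{\left(g,n \right)} = - \frac{g^{2}}{7}$ ($P{\left(g,n \right)} = - \frac{g g}{7} = - \frac{g^{2}}{7}$)
$y{\left(C,W \right)} = -112$ ($y{\left(C,W \right)} = 2 - 114 = -112$)
$b = -75685386$ ($b = \left(-13074\right) 5789 = -75685386$)
$\frac{y{\left(221,-132 \right)} + b}{H{\left(219,-110 \right)} + P{\left(31,-4 \right)}} = \frac{-112 - 75685386}{17 - \frac{31^{2}}{7}} = - \frac{75685498}{17 - \frac{961}{7}} = - \frac{75685498}{- \frac{842}{7}} = \left(-75685498\right) \left(- \frac{7}{842}\right) = \frac{264899243}{421}$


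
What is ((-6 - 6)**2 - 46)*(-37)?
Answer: -3626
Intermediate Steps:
((-6 - 6)**2 - 46)*(-37) = ((-12)**2 - 46)*(-37) = (144 - 46)*(-37) = 98*(-37) = -3626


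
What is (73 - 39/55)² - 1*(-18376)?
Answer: 71395976/3025 ≈ 23602.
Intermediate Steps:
(73 - 39/55)² - 1*(-18376) = (73 - 39*1/55)² + 18376 = (73 - 39/55)² + 18376 = (3976/55)² + 18376 = 15808576/3025 + 18376 = 71395976/3025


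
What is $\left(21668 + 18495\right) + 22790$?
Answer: $62953$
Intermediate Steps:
$\left(21668 + 18495\right) + 22790 = 40163 + 22790 = 62953$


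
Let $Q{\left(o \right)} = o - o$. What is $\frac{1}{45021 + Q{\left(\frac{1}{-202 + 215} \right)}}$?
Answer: $\frac{1}{45021} \approx 2.2212 \cdot 10^{-5}$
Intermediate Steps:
$Q{\left(o \right)} = 0$
$\frac{1}{45021 + Q{\left(\frac{1}{-202 + 215} \right)}} = \frac{1}{45021 + 0} = \frac{1}{45021}$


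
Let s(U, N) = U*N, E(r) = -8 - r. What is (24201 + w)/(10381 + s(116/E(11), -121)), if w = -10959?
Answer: 83866/70425 ≈ 1.1909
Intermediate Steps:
s(U, N) = N*U
(24201 + w)/(10381 + s(116/E(11), -121)) = (24201 - 10959)/(10381 - 14036/(-8 - 1*11)) = 13242/(10381 - 14036/(-8 - 11)) = 13242/(10381 - 14036/(-19)) = 13242/(10381 - 14036*(-1)/19) = 13242/(10381 - 121*(-116/19)) = 13242/(10381 + 14036/19) = 13242/(211275/19) = 13242*(19/211275) = 83866/70425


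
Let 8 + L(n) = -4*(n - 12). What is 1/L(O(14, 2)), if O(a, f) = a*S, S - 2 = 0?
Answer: -1/72 ≈ -0.013889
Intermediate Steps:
S = 2 (S = 2 + 0 = 2)
O(a, f) = 2*a (O(a, f) = a*2 = 2*a)
L(n) = 40 - 4*n (L(n) = -8 - 4*(n - 12) = -8 - 4*(-12 + n) = -8 + (48 - 4*n) = 40 - 4*n)
1/L(O(14, 2)) = 1/(40 - 8*14) = 1/(40 - 4*28) = 1/(40 - 112) = 1/(-72) = -1/72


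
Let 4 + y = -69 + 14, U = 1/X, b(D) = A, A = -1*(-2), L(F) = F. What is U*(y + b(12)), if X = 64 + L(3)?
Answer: -57/67 ≈ -0.85075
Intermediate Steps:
A = 2
b(D) = 2
X = 67 (X = 64 + 3 = 67)
U = 1/67 ≈ 0.014925
y = -59 (y = -4 + (-69 + 14) = -4 - 55 = -59)
U*(y + b(12)) = (-59 + 2)/67 = (1/67)*(-57) = -57/67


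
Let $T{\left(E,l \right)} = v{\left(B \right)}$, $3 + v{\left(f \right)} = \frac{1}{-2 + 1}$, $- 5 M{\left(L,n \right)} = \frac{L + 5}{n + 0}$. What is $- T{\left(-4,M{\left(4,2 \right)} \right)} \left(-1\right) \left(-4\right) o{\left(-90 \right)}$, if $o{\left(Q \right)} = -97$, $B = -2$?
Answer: $-1552$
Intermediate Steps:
$M{\left(L,n \right)} = - \frac{5 + L}{5 n}$ ($M{\left(L,n \right)} = - \frac{\left(L + 5\right) \frac{1}{n + 0}}{5} = - \frac{\left(5 + L\right) \frac{1}{n}}{5} = - \frac{\frac{1}{n} \left(5 + L\right)}{5} = - \frac{5 + L}{5 n}$)
$v{\left(f \right)} = -4$ ($v{\left(f \right)} = -3 + \frac{1}{-2 + 1} = -3 + \frac{1}{-1} = -3 - 1 = -4$)
$T{\left(E,l \right)} = -4$
$- T{\left(-4,M{\left(4,2 \right)} \right)} \left(-1\right) \left(-4\right) o{\left(-90 \right)} = - \left(-4\right) \left(-1\right) \left(-4\right) \left(-97\right) = - 4 \left(-4\right) \left(-97\right) = - \left(-16\right) \left(-97\right) = \left(-1\right) 1552 = -1552$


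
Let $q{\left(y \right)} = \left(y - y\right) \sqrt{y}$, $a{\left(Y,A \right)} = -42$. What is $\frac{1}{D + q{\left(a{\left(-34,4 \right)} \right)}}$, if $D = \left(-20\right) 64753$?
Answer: $- \frac{1}{1295060} \approx -7.7216 \cdot 10^{-7}$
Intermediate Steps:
$D = -1295060$
$q{\left(y \right)} = 0$ ($q{\left(y \right)} = 0 \sqrt{y} = 0$)
$\frac{1}{D + q{\left(a{\left(-34,4 \right)} \right)}} = \frac{1}{-1295060 + 0} = \frac{1}{-1295060} = - \frac{1}{1295060}$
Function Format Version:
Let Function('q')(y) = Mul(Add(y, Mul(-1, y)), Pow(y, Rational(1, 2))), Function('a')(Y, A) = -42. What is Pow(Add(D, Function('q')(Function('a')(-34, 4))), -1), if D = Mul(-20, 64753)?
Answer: Rational(-1, 1295060) ≈ -7.7216e-7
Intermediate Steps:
D = -1295060
Function('q')(y) = 0 (Function('q')(y) = Mul(0, Pow(y, Rational(1, 2))) = 0)
Pow(Add(D, Function('q')(Function('a')(-34, 4))), -1) = Pow(Add(-1295060, 0), -1) = Pow(-1295060, -1) = Rational(-1, 1295060)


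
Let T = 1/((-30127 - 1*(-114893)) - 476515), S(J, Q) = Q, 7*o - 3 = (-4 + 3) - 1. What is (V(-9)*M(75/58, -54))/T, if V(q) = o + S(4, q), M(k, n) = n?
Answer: -1311575652/7 ≈ -1.8737e+8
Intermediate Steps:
o = ⅐ (o = 3/7 + ((-4 + 3) - 1)/7 = 3/7 + (-1 - 1)/7 = 3/7 + (⅐)*(-2) = 3/7 - 2/7 = ⅐ ≈ 0.14286)
V(q) = ⅐ + q
T = -1/391749 (T = 1/((-30127 + 114893) - 476515) = 1/(84766 - 476515) = 1/(-391749) = -1/391749 ≈ -2.5527e-6)
(V(-9)*M(75/58, -54))/T = ((⅐ - 9)*(-54))/(-1/391749) = -62/7*(-54)*(-391749) = (3348/7)*(-391749) = -1311575652/7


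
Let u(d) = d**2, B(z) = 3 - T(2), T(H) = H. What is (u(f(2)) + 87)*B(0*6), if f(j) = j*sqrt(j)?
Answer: 95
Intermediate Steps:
f(j) = j**(3/2)
B(z) = 1 (B(z) = 3 - 1*2 = 3 - 2 = 1)
(u(f(2)) + 87)*B(0*6) = ((2**(3/2))**2 + 87)*1 = ((2*sqrt(2))**2 + 87)*1 = (8 + 87)*1 = 95*1 = 95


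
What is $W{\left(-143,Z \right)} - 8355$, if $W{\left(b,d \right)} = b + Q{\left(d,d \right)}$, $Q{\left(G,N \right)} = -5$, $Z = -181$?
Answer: $-8503$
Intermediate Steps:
$W{\left(b,d \right)} = -5 + b$ ($W{\left(b,d \right)} = b - 5 = -5 + b$)
$W{\left(-143,Z \right)} - 8355 = \left(-5 - 143\right) - 8355 = -148 - 8355 = -8503$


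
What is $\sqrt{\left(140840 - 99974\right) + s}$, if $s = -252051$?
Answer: $57 i \sqrt{65} \approx 459.55 i$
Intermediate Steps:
$\sqrt{\left(140840 - 99974\right) + s} = \sqrt{\left(140840 - 99974\right) - 252051} = \sqrt{40866 - 252051} = \sqrt{-211185} = 57 i \sqrt{65}$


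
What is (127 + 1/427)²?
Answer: 2940892900/182329 ≈ 16130.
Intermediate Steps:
(127 + 1/427)² = (54230/427)² = 2940892900/182329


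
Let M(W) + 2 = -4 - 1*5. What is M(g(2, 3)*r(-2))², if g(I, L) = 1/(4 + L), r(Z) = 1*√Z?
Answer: 121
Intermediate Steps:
r(Z) = √Z
M(W) = -11 (M(W) = -2 + (-4 - 1*5) = -2 + (-4 - 5) = -2 - 9 = -11)
M(g(2, 3)*r(-2))² = (-11)² = 121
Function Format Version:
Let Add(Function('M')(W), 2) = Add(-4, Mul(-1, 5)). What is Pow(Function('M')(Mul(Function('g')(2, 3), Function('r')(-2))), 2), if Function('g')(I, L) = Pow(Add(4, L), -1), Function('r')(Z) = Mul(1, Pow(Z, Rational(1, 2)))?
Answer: 121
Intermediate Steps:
Function('r')(Z) = Pow(Z, Rational(1, 2))
Function('M')(W) = -11 (Function('M')(W) = Add(-2, Add(-4, Mul(-1, 5))) = Add(-2, Add(-4, -5)) = Add(-2, -9) = -11)
Pow(Function('M')(Mul(Function('g')(2, 3), Function('r')(-2))), 2) = Pow(-11, 2) = 121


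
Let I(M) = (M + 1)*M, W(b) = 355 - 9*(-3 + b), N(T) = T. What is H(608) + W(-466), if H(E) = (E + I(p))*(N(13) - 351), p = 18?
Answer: -316524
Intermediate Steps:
W(b) = 382 - 9*b (W(b) = 355 + (27 - 9*b) = 382 - 9*b)
I(M) = M*(1 + M) (I(M) = (1 + M)*M = M*(1 + M))
H(E) = -115596 - 338*E (H(E) = (E + 18*(1 + 18))*(13 - 351) = (E + 18*19)*(-338) = (E + 342)*(-338) = (342 + E)*(-338) = -115596 - 338*E)
H(608) + W(-466) = (-115596 - 338*608) + (382 - 9*(-466)) = (-115596 - 205504) + (382 + 4194) = -321100 + 4576 = -316524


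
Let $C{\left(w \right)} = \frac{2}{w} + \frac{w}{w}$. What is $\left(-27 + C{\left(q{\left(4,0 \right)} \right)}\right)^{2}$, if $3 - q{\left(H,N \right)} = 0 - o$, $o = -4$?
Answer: $784$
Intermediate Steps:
$q{\left(H,N \right)} = -1$ ($q{\left(H,N \right)} = 3 - \left(0 - -4\right) = 3 - \left(0 + 4\right) = 3 - 4 = -1$)
$C{\left(w \right)} = 1 + \frac{2}{w}$ ($C{\left(w \right)} = \frac{2}{w} + 1 = 1 + \frac{2}{w}$)
$\left(-27 + C{\left(q{\left(4,0 \right)} \right)}\right)^{2} = \left(-27 + \frac{2 - 1}{-1}\right)^{2} = \left(-27 - 1\right)^{2} = \left(-28\right)^{2} = 784$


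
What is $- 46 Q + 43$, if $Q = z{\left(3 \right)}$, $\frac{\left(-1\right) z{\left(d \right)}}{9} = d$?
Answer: $1285$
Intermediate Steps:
$z{\left(d \right)} = - 9 d$
$Q = -27$ ($Q = \left(-9\right) 3 = -27$)
$- 46 Q + 43 = \left(-46\right) \left(-27\right) + 43 = 1242 + 43 = 1285$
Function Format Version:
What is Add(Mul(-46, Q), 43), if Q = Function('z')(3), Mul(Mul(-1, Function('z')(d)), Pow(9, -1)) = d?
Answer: 1285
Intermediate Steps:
Function('z')(d) = Mul(-9, d)
Q = -27 (Q = Mul(-9, 3) = -27)
Add(Mul(-46, Q), 43) = Add(Mul(-46, -27), 43) = Add(1242, 43) = 1285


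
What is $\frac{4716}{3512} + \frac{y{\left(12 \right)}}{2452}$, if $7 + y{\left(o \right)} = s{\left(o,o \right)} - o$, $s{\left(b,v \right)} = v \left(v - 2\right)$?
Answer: $\frac{1489793}{1076428} \approx 1.384$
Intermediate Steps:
$s{\left(b,v \right)} = v \left(-2 + v\right)$
$y{\left(o \right)} = -7 - o + o \left(-2 + o\right)$ ($y{\left(o \right)} = -7 + \left(o \left(-2 + o\right) - o\right) = -7 + \left(- o + o \left(-2 + o\right)\right) = -7 - o + o \left(-2 + o\right)$)
$\frac{4716}{3512} + \frac{y{\left(12 \right)}}{2452} = \frac{4716}{3512} + \frac{-7 - 12 + 12 \left(-2 + 12\right)}{2452} = 4716 \cdot \frac{1}{3512} + \left(-7 - 12 + 12 \cdot 10\right) \frac{1}{2452} = \frac{1179}{878} + \left(-7 - 12 + 120\right) \frac{1}{2452} = \frac{1179}{878} + 101 \cdot \frac{1}{2452} = \frac{1179}{878} + \frac{101}{2452} = \frac{1489793}{1076428}$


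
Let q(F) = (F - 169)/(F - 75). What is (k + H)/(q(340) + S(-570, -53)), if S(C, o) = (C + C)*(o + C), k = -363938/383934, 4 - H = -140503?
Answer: 7147719204500/36129815552457 ≈ 0.19783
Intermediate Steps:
H = 140507 (H = 4 - 1*(-140503) = 4 + 140503 = 140507)
q(F) = (-169 + F)/(-75 + F)
k = -181969/191967 (k = -363938*1/383934 = -181969/191967 ≈ -0.94792)
S(C, o) = 2*C*(C + o) (S(C, o) = (2*C)*(C + o) = 2*C*(C + o))
(k + H)/(q(340) + S(-570, -53)) = (-181969/191967 + 140507)/((-169 + 340)/(-75 + 340) + 2*(-570)*(-570 - 53)) = 26972525300/(191967*(171/265 + 2*(-570)*(-623))) = 26972525300/(191967*((1/265)*171 + 710220)) = 26972525300/(191967*(171/265 + 710220)) = 26972525300/(191967*(188208471/265)) = (26972525300/191967)*(265/188208471) = 7147719204500/36129815552457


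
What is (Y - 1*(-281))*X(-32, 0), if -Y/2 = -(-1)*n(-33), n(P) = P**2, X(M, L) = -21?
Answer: 39837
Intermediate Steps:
Y = -2178 (Y = -(-2)*(-1*(-33)**2) = -(-2)*(-1*1089) = -(-2)*(-1089) = -2*1089 = -2178)
(Y - 1*(-281))*X(-32, 0) = (-2178 - 1*(-281))*(-21) = (-2178 + 281)*(-21) = -1897*(-21) = 39837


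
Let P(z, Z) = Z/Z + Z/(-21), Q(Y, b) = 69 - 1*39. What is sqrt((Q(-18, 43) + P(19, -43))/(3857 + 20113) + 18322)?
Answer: sqrt(128957043623905)/83895 ≈ 135.36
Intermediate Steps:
Q(Y, b) = 30 (Q(Y, b) = 69 - 39 = 30)
P(z, Z) = 1 - Z/21 (P(z, Z) = 1 + Z*(-1/21) = 1 - Z/21)
sqrt((Q(-18, 43) + P(19, -43))/(3857 + 20113) + 18322) = sqrt((30 + (1 - 1/21*(-43)))/(3857 + 20113) + 18322) = sqrt((30 + (1 + 43/21))/23970 + 18322) = sqrt((30 + 64/21)*(1/23970) + 18322) = sqrt((694/21)*(1/23970) + 18322) = sqrt(347/251685 + 18322) = sqrt(4611372917/251685) = sqrt(128957043623905)/83895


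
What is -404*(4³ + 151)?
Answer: -86860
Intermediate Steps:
-404*(4³ + 151) = -404*(64 + 151) = -404*215 = -86860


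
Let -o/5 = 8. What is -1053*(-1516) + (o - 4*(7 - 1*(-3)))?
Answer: 1596268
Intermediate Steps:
o = -40 (o = -5*8 = -40)
-1053*(-1516) + (o - 4*(7 - 1*(-3))) = -1053*(-1516) + (-40 - 4*(7 - 1*(-3))) = 1596348 + (-40 - 4*(7 + 3)) = 1596348 + (-40 - 4*10) = 1596348 + (-40 - 40) = 1596348 - 80 = 1596268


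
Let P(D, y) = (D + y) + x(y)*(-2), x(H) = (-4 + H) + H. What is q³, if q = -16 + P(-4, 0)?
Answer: -1728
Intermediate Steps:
x(H) = -4 + 2*H
P(D, y) = 8 + D - 3*y (P(D, y) = (D + y) + (-4 + 2*y)*(-2) = (D + y) + (8 - 4*y) = 8 + D - 3*y)
q = -12 (q = -16 + (8 - 4 - 3*0) = -16 + (8 - 4 + 0) = -16 + 4 = -12)
q³ = (-12)³ = -1728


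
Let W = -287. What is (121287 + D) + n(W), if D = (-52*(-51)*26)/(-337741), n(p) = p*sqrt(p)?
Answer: 40963523715/337741 - 287*I*sqrt(287) ≈ 1.2129e+5 - 4862.1*I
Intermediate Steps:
n(p) = p**(3/2)
D = -68952/337741 (D = (2652*26)*(-1/337741) = 68952*(-1/337741) = -68952/337741 ≈ -0.20416)
(121287 + D) + n(W) = (121287 - 68952/337741) + (-287)**(3/2) = 40963523715/337741 - 287*I*sqrt(287)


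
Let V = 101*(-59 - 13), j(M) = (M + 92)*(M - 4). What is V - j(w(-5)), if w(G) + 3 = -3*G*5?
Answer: -18424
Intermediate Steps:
w(G) = -3 - 15*G (w(G) = -3 - 3*G*5 = -3 - 15*G)
j(M) = (-4 + M)*(92 + M) (j(M) = (92 + M)*(-4 + M) = (-4 + M)*(92 + M))
V = -7272 (V = 101*(-72) = -7272)
V - j(w(-5)) = -7272 - (-368 + (-3 - 15*(-5))**2 + 88*(-3 - 15*(-5))) = -7272 - (-368 + (-3 + 75)**2 + 88*(-3 + 75)) = -7272 - (-368 + 72**2 + 88*72) = -7272 - (-368 + 5184 + 6336) = -7272 - 1*11152 = -7272 - 11152 = -18424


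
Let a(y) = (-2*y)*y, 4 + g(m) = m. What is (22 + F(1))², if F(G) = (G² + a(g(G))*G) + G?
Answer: 36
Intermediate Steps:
g(m) = -4 + m
a(y) = -2*y²
F(G) = G + G² - 2*G*(-4 + G)² (F(G) = (G² + (-2*(-4 + G)²)*G) + G = (G² - 2*G*(-4 + G)²) + G = G + G² - 2*G*(-4 + G)²)
(22 + F(1))² = (22 + 1*(1 + 1 - 2*(-4 + 1)²))² = (22 + 1*(1 + 1 - 2*(-3)²))² = (22 + 1*(1 + 1 - 2*9))² = (22 + 1*(1 + 1 - 18))² = (22 + 1*(-16))² = (22 - 16)² = 6² = 36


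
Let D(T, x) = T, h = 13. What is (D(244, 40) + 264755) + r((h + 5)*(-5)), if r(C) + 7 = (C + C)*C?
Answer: 281192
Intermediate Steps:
r(C) = -7 + 2*C² (r(C) = -7 + (C + C)*C = -7 + (2*C)*C = -7 + 2*C²)
(D(244, 40) + 264755) + r((h + 5)*(-5)) = (244 + 264755) + (-7 + 2*((13 + 5)*(-5))²) = 264999 + (-7 + 2*(18*(-5))²) = 264999 + (-7 + 2*(-90)²) = 264999 + (-7 + 2*8100) = 264999 + (-7 + 16200) = 264999 + 16193 = 281192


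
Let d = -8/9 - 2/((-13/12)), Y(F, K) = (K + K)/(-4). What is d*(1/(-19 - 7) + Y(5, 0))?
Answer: -56/1521 ≈ -0.036818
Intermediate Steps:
Y(F, K) = -K/2 (Y(F, K) = (2*K)*(-1/4) = -K/2)
d = 112/117 (d = -8*1/9 - 2/((-13*1/12)) = -8/9 - 2/(-13/12) = -8/9 - 2*(-12/13) = -8/9 + 24/13 = 112/117 ≈ 0.95726)
d*(1/(-19 - 7) + Y(5, 0)) = 112*(1/(-19 - 7) - 1/2*0)/117 = 112*(1/(-26) + 0)/117 = 112*(-1/26 + 0)/117 = (112/117)*(-1/26) = -56/1521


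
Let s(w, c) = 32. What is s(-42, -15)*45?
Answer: 1440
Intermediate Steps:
s(-42, -15)*45 = 32*45 = 1440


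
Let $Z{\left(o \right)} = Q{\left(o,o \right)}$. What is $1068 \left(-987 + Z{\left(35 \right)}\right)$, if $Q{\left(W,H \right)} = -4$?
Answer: $-1058388$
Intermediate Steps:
$Z{\left(o \right)} = -4$
$1068 \left(-987 + Z{\left(35 \right)}\right) = 1068 \left(-987 - 4\right) = 1068 \left(-991\right) = -1058388$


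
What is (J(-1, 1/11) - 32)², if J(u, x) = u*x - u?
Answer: 116964/121 ≈ 966.64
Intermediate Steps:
J(u, x) = -u + u*x
(J(-1, 1/11) - 32)² = (-(-1 + 1/11) - 32)² = (-1*(-10/11) - 32)² = (10/11 - 32)² = (-342/11)² = 116964/121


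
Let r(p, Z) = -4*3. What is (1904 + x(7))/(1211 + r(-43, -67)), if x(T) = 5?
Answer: 1909/1199 ≈ 1.5922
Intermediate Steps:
r(p, Z) = -12
(1904 + x(7))/(1211 + r(-43, -67)) = (1904 + 5)/(1211 - 12) = 1909/1199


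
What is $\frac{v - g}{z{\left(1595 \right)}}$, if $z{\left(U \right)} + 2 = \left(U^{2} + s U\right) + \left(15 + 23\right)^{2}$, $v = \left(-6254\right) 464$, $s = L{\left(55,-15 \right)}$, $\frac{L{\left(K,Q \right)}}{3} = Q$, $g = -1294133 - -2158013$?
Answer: $- \frac{72418}{47571} \approx -1.5223$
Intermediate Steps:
$g = 863880$ ($g = -1294133 + 2158013 = 863880$)
$L{\left(K,Q \right)} = 3 Q$
$s = -45$ ($s = 3 \left(-15\right) = -45$)
$v = -2901856$
$z{\left(U \right)} = 1442 + U^{2} - 45 U$ ($z{\left(U \right)} = -2 + \left(\left(U^{2} - 45 U\right) + \left(15 + 23\right)^{2}\right) = -2 + \left(\left(U^{2} - 45 U\right) + 38^{2}\right) = -2 + \left(\left(U^{2} - 45 U\right) + 1444\right) = -2 + \left(1444 + U^{2} - 45 U\right) = 1442 + U^{2} - 45 U$)
$\frac{v - g}{z{\left(1595 \right)}} = \frac{-2901856 - 863880}{1442 + 1595^{2} - 71775} = \frac{-2901856 - 863880}{1442 + 2544025 - 71775} = - \frac{3765736}{2473692} = \left(-3765736\right) \frac{1}{2473692} = - \frac{72418}{47571}$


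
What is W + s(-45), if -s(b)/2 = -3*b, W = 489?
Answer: 219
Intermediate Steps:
s(b) = 6*b (s(b) = -(-6)*b = 6*b)
W + s(-45) = 489 + 6*(-45) = 489 - 270 = 219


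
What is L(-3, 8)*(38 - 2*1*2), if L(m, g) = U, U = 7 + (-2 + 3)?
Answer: 272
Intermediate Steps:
U = 8 (U = 7 + 1 = 8)
L(m, g) = 8
L(-3, 8)*(38 - 2*1*2) = 8*(38 - 2*1*2) = 8*(38 - 2*2) = 8*(38 - 4) = 8*34 = 272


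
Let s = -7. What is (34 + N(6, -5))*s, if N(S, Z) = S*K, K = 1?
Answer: -280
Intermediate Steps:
N(S, Z) = S (N(S, Z) = S*1 = S)
(34 + N(6, -5))*s = (34 + 6)*(-7) = 40*(-7) = -280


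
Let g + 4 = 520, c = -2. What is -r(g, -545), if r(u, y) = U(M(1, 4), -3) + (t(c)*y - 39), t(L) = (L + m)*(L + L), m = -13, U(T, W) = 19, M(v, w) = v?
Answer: 32720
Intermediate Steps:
g = 516 (g = -4 + 520 = 516)
t(L) = 2*L*(-13 + L) (t(L) = (L - 13)*(L + L) = (-13 + L)*(2*L) = 2*L*(-13 + L))
r(u, y) = -20 + 60*y (r(u, y) = 19 + ((2*(-2)*(-13 - 2))*y - 39) = 19 + ((2*(-2)*(-15))*y - 39) = 19 + (60*y - 39) = 19 + (-39 + 60*y) = -20 + 60*y)
-r(g, -545) = -(-20 + 60*(-545)) = -(-20 - 32700) = -1*(-32720) = 32720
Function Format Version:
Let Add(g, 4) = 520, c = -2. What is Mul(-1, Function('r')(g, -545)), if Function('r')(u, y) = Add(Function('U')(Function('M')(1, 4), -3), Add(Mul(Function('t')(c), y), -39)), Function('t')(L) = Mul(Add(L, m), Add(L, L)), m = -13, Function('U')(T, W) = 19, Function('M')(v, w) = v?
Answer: 32720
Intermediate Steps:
g = 516 (g = Add(-4, 520) = 516)
Function('t')(L) = Mul(2, L, Add(-13, L)) (Function('t')(L) = Mul(Add(L, -13), Add(L, L)) = Mul(Add(-13, L), Mul(2, L)) = Mul(2, L, Add(-13, L)))
Function('r')(u, y) = Add(-20, Mul(60, y)) (Function('r')(u, y) = Add(19, Add(Mul(Mul(2, -2, Add(-13, -2)), y), -39)) = Add(19, Add(Mul(Mul(2, -2, -15), y), -39)) = Add(19, Add(Mul(60, y), -39)) = Add(19, Add(-39, Mul(60, y))) = Add(-20, Mul(60, y)))
Mul(-1, Function('r')(g, -545)) = Mul(-1, Add(-20, Mul(60, -545))) = Mul(-1, Add(-20, -32700)) = Mul(-1, -32720) = 32720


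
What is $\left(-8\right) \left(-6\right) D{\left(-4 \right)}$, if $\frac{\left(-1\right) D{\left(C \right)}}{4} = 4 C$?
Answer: $3072$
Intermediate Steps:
$D{\left(C \right)} = - 16 C$ ($D{\left(C \right)} = - 4 \cdot 4 C = - 16 C$)
$\left(-8\right) \left(-6\right) D{\left(-4 \right)} = \left(-8\right) \left(-6\right) \left(\left(-16\right) \left(-4\right)\right) = 48 \cdot 64 = 3072$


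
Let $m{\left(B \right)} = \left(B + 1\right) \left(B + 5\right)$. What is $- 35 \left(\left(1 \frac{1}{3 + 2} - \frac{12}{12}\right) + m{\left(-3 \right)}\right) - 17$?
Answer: $151$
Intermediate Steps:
$m{\left(B \right)} = \left(1 + B\right) \left(5 + B\right)$
$- 35 \left(\left(1 \frac{1}{3 + 2} - \frac{12}{12}\right) + m{\left(-3 \right)}\right) - 17 = - 35 \left(\left(1 \frac{1}{3 + 2} - \frac{12}{12}\right) + \left(5 + \left(-3\right)^{2} + 6 \left(-3\right)\right)\right) - 17 = - 35 \left(\left(1 \cdot \frac{1}{5} - 1\right) + \left(5 + 9 - 18\right)\right) - 17 = - 35 \left(\left(1 \cdot \frac{1}{5} - 1\right) - 4\right) - 17 = - 35 \left(\left(\frac{1}{5} - 1\right) - 4\right) - 17 = - 35 \left(- \frac{4}{5} - 4\right) - 17 = \left(-35\right) \left(- \frac{24}{5}\right) - 17 = 168 - 17 = 151$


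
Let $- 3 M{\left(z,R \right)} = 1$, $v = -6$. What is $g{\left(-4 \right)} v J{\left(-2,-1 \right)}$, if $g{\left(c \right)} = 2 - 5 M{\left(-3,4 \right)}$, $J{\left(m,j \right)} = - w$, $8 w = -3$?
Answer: $- \frac{33}{4} \approx -8.25$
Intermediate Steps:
$w = - \frac{3}{8}$ ($w = \frac{1}{8} \left(-3\right) = - \frac{3}{8} \approx -0.375$)
$J{\left(m,j \right)} = \frac{3}{8}$ ($J{\left(m,j \right)} = \left(-1\right) \left(- \frac{3}{8}\right) = \frac{3}{8}$)
$M{\left(z,R \right)} = - \frac{1}{3}$ ($M{\left(z,R \right)} = \left(- \frac{1}{3}\right) 1 = - \frac{1}{3}$)
$g{\left(c \right)} = \frac{11}{3}$ ($g{\left(c \right)} = 2 - - \frac{5}{3} = 2 + \frac{5}{3} = \frac{11}{3}$)
$g{\left(-4 \right)} v J{\left(-2,-1 \right)} = \frac{11}{3} \left(-6\right) \frac{3}{8} = \left(-22\right) \frac{3}{8} = - \frac{33}{4}$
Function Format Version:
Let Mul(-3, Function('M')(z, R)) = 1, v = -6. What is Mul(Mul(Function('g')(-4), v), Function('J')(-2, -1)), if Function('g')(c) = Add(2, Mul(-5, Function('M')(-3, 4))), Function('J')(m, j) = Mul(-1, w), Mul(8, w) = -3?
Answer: Rational(-33, 4) ≈ -8.2500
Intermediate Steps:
w = Rational(-3, 8) (w = Mul(Rational(1, 8), -3) = Rational(-3, 8) ≈ -0.37500)
Function('J')(m, j) = Rational(3, 8) (Function('J')(m, j) = Mul(-1, Rational(-3, 8)) = Rational(3, 8))
Function('M')(z, R) = Rational(-1, 3) (Function('M')(z, R) = Mul(Rational(-1, 3), 1) = Rational(-1, 3))
Function('g')(c) = Rational(11, 3) (Function('g')(c) = Add(2, Mul(-5, Rational(-1, 3))) = Add(2, Rational(5, 3)) = Rational(11, 3))
Mul(Mul(Function('g')(-4), v), Function('J')(-2, -1)) = Mul(Mul(Rational(11, 3), -6), Rational(3, 8)) = Mul(-22, Rational(3, 8)) = Rational(-33, 4)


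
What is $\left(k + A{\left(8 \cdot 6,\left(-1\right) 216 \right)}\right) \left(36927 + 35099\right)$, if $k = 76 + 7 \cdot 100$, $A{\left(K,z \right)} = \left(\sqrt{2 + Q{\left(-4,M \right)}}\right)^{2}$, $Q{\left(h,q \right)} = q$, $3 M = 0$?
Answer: $56036228$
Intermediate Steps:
$M = 0$ ($M = \frac{1}{3} \cdot 0 = 0$)
$A{\left(K,z \right)} = 2$ ($A{\left(K,z \right)} = \left(\sqrt{2 + 0}\right)^{2} = \left(\sqrt{2}\right)^{2} = 2$)
$k = 776$ ($k = 76 + 700 = 776$)
$\left(k + A{\left(8 \cdot 6,\left(-1\right) 216 \right)}\right) \left(36927 + 35099\right) = \left(776 + 2\right) \left(36927 + 35099\right) = 778 \cdot 72026 = 56036228$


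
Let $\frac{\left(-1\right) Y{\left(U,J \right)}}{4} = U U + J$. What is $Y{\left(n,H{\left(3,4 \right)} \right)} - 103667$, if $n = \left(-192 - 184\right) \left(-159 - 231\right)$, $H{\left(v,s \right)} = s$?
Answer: $-86013262083$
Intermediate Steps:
$n = 146640$ ($n = \left(-376\right) \left(-390\right) = 146640$)
$Y{\left(U,J \right)} = - 4 J - 4 U^{2}$ ($Y{\left(U,J \right)} = - 4 \left(U U + J\right) = - 4 \left(U^{2} + J\right) = - 4 \left(J + U^{2}\right) = - 4 J - 4 U^{2}$)
$Y{\left(n,H{\left(3,4 \right)} \right)} - 103667 = \left(\left(-4\right) 4 - 4 \cdot 146640^{2}\right) - 103667 = \left(-16 - 86013158400\right) - 103667 = -86013158416 - 103667 = -86013262083$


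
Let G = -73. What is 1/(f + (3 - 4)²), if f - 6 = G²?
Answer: 1/5336 ≈ 0.00018741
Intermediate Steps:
f = 5335 (f = 6 + (-73)² = 6 + 5329 = 5335)
1/(f + (3 - 4)²) = 1/(5335 + (3 - 4)²) = 1/(5335 + (-1)²) = 1/(5335 + 1) = 1/5336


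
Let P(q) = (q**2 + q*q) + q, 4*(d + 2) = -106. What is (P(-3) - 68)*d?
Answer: 3021/2 ≈ 1510.5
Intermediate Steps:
d = -57/2 (d = -2 + (1/4)*(-106) = -2 - 53/2 = -57/2 ≈ -28.500)
P(q) = q + 2*q**2 (P(q) = (q**2 + q**2) + q = 2*q**2 + q = q + 2*q**2)
(P(-3) - 68)*d = (-3*(1 + 2*(-3)) - 68)*(-57/2) = (-3*(1 - 6) - 68)*(-57/2) = (-3*(-5) - 68)*(-57/2) = (15 - 68)*(-57/2) = -53*(-57/2) = 3021/2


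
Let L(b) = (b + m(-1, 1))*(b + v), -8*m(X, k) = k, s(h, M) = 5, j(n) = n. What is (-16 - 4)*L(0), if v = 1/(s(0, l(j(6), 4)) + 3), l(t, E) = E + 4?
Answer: 5/16 ≈ 0.31250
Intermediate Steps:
l(t, E) = 4 + E
v = 1/8 (v = 1/(5 + 3) = 1/8 ≈ 0.12500)
m(X, k) = -k/8
L(b) = (-1/8 + b)*(1/8 + b) (L(b) = (b - 1/8*1)*(b + 1/8) = (b - 1/8)*(1/8 + b) = (-1/8 + b)*(1/8 + b))
(-16 - 4)*L(0) = (-16 - 4)*(-1/64 + 0**2) = -20*(-1/64 + 0) = -20*(-1/64) = 5/16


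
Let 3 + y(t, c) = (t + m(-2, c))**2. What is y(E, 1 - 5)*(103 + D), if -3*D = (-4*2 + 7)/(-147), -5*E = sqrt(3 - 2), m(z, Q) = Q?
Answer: 5541484/3675 ≈ 1507.9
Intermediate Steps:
E = -1/5 (E = -sqrt(3 - 2)/5 = -sqrt(1)/5 = -1/5*1 = -1/5 ≈ -0.20000)
D = -1/441 (D = -(-4*2 + 7)/(3*(-147)) = -(-8 + 7)*(-1)/(3*147) = -(-1)*(-1)/(3*147) = -1/3*1/147 = -1/441 ≈ -0.0022676)
y(t, c) = -3 + (c + t)**2 (y(t, c) = -3 + (t + c)**2 = -3 + (c + t)**2)
y(E, 1 - 5)*(103 + D) = (-3 + ((1 - 5) - 1/5)**2)*(103 - 1/441) = (-3 + (-4 - 1/5)**2)*(45422/441) = (-3 + (-21/5)**2)*(45422/441) = (-3 + 441/25)*(45422/441) = (366/25)*(45422/441) = 5541484/3675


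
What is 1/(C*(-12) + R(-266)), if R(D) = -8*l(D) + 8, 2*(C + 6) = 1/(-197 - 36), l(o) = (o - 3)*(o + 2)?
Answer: -233/132355178 ≈ -1.7604e-6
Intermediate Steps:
l(o) = (-3 + o)*(2 + o)
C = -2797/466 (C = -6 + 1/(2*(-197 - 36)) = -6 + (1/2)/(-233) = -6 + (1/2)*(-1/233) = -6 - 1/466 = -2797/466 ≈ -6.0021)
R(D) = 56 - 8*D**2 + 8*D (R(D) = -8*(-6 + D**2 - D) + 8 = (48 - 8*D**2 + 8*D) + 8 = 56 - 8*D**2 + 8*D)
1/(C*(-12) + R(-266)) = 1/(-2797/466*(-12) + (56 - 8*(-266)**2 + 8*(-266))) = 1/(16782/233 + (56 - 8*70756 - 2128)) = 1/(16782/233 + (56 - 566048 - 2128)) = 1/(16782/233 - 568120) = 1/(-132355178/233) = -233/132355178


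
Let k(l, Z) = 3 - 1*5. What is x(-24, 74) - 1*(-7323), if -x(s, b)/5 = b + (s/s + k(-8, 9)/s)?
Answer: 83371/12 ≈ 6947.6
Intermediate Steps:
k(l, Z) = -2 (k(l, Z) = 3 - 5 = -2)
x(s, b) = -5 - 5*b + 10/s (x(s, b) = -5*(b + (s/s - 2/s)) = -5*(b + (1 - 2/s)) = -5*(1 + b - 2/s) = -5 - 5*b + 10/s)
x(-24, 74) - 1*(-7323) = (-5 - 5*74 + 10/(-24)) - 1*(-7323) = (-5 - 370 + 10*(-1/24)) + 7323 = (-5 - 370 - 5/12) + 7323 = -4505/12 + 7323 = 83371/12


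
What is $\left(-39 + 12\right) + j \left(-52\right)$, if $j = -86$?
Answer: $4445$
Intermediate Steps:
$\left(-39 + 12\right) + j \left(-52\right) = \left(-39 + 12\right) - -4472 = -27 + 4472 = 4445$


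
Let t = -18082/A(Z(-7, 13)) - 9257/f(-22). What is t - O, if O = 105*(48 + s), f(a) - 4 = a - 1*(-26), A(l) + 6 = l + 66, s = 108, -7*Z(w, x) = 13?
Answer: -58113471/3256 ≈ -17848.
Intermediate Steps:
Z(w, x) = -13/7 (Z(w, x) = -1/7*13 = -13/7)
A(l) = 60 + l (A(l) = -6 + (l + 66) = -6 + (66 + l) = 60 + l)
f(a) = 30 + a (f(a) = 4 + (a - 1*(-26)) = 4 + (a + 26) = 4 + (26 + a) = 30 + a)
t = -4780191/3256 (t = -18082/(60 - 13/7) - 9257/(30 - 22) = -18082/407/7 - 9257/8 = -18082*7/407 - 9257*1/8 = -126574/407 - 9257/8 = -4780191/3256 ≈ -1468.1)
O = 16380 (O = 105*(48 + 108) = 105*156 = 16380)
t - O = -4780191/3256 - 1*16380 = -4780191/3256 - 16380 = -58113471/3256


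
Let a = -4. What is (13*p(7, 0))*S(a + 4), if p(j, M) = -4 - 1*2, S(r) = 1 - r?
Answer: -78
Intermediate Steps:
p(j, M) = -6 (p(j, M) = -4 - 2 = -6)
(13*p(7, 0))*S(a + 4) = (13*(-6))*(1 - (-4 + 4)) = -78*(1 - 1*0) = -78*(1 + 0) = -78*1 = -78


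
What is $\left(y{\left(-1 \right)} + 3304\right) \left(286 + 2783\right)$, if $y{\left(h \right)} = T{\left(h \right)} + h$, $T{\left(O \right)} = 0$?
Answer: $10136907$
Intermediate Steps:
$y{\left(h \right)} = h$ ($y{\left(h \right)} = 0 + h = h$)
$\left(y{\left(-1 \right)} + 3304\right) \left(286 + 2783\right) = \left(-1 + 3304\right) \left(286 + 2783\right) = 3303 \cdot 3069 = 10136907$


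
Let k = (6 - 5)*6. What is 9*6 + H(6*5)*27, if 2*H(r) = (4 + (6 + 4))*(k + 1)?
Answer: 1377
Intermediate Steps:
k = 6 (k = 1*6 = 6)
H(r) = 49 (H(r) = ((4 + (6 + 4))*(6 + 1))/2 = ((4 + 10)*7)/2 = (14*7)/2 = (½)*98 = 49)
9*6 + H(6*5)*27 = 9*6 + 49*27 = 54 + 1323 = 1377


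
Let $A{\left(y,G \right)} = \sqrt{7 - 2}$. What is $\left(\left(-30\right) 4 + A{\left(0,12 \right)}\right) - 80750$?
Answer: $-80870 + \sqrt{5} \approx -80868.0$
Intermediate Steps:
$A{\left(y,G \right)} = \sqrt{5}$
$\left(\left(-30\right) 4 + A{\left(0,12 \right)}\right) - 80750 = \left(\left(-30\right) 4 + \sqrt{5}\right) - 80750 = \left(-120 + \sqrt{5}\right) - 80750 = -80870 + \sqrt{5}$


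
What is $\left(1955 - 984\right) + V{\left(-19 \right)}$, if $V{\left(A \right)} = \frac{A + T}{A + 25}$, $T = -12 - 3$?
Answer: $\frac{2896}{3} \approx 965.33$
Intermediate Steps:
$T = -15$
$V{\left(A \right)} = \frac{-15 + A}{25 + A}$ ($V{\left(A \right)} = \frac{A - 15}{A + 25} = \frac{-15 + A}{25 + A}$)
$\left(1955 - 984\right) + V{\left(-19 \right)} = \left(1955 - 984\right) + \frac{-15 - 19}{25 - 19} = 971 + \frac{1}{6} \left(-34\right) = 971 - \frac{17}{3} = \frac{2896}{3}$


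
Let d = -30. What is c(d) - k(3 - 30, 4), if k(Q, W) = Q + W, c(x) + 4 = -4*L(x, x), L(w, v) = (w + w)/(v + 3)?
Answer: 91/9 ≈ 10.111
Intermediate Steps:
L(w, v) = 2*w/(3 + v) (L(w, v) = (2*w)/(3 + v) = 2*w/(3 + v))
c(x) = -4 - 8*x/(3 + x)
c(d) - k(3 - 30, 4) = 12*(-1 - 1*(-30))/(3 - 30) - ((3 - 30) + 4) = 12*(-1 + 30)/(-27) - (-27 + 4) = 12*(-1/27)*29 - 1*(-23) = -116/9 + 23 = 91/9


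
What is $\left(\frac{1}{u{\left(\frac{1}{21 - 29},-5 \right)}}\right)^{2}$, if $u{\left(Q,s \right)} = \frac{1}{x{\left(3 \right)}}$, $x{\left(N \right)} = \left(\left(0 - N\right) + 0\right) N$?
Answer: $81$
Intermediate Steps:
$x{\left(N \right)} = - N^{2}$ ($x{\left(N \right)} = \left(- N + 0\right) N = - N N = - N^{2}$)
$u{\left(Q,s \right)} = - \frac{1}{9}$ ($u{\left(Q,s \right)} = \frac{1}{\left(-1\right) 3^{2}} = \frac{1}{\left(-1\right) 9} = \frac{1}{-9} = - \frac{1}{9}$)
$\left(\frac{1}{u{\left(\frac{1}{21 - 29},-5 \right)}}\right)^{2} = \left(\frac{1}{- \frac{1}{9}}\right)^{2} = \left(-9\right)^{2} = 81$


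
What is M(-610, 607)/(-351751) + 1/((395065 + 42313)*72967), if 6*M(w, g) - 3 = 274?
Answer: -2210055088799/16838756818771539 ≈ -0.00013125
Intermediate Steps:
M(w, g) = 277/6 (M(w, g) = ½ + (⅙)*274 = ½ + 137/3 = 277/6)
M(-610, 607)/(-351751) + 1/((395065 + 42313)*72967) = (277/6)/(-351751) + 1/((395065 + 42313)*72967) = (277/6)*(-1/351751) + (1/72967)/437378 = -277/2110506 + (1/437378)*(1/72967) = -277/2110506 + 1/31914160526 = -2210055088799/16838756818771539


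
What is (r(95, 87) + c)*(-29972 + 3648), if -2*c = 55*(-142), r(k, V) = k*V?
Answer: -320363080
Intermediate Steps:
r(k, V) = V*k
c = 3905 (c = -55*(-142)/2 = -½*(-7810) = 3905)
(r(95, 87) + c)*(-29972 + 3648) = (87*95 + 3905)*(-29972 + 3648) = (8265 + 3905)*(-26324) = 12170*(-26324) = -320363080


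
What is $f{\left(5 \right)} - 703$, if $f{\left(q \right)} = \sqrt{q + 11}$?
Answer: $-699$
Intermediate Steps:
$f{\left(q \right)} = \sqrt{11 + q}$
$f{\left(5 \right)} - 703 = \sqrt{11 + 5} - 703 = \sqrt{16} - 703 = 4 - 703 = -699$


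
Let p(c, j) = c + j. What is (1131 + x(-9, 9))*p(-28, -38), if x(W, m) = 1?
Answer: -74712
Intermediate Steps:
(1131 + x(-9, 9))*p(-28, -38) = (1131 + 1)*(-28 - 38) = 1132*(-66) = -74712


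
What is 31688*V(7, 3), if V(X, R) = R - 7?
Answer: -126752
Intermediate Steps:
V(X, R) = -7 + R
31688*V(7, 3) = 31688*(-7 + 3) = 31688*(-4) = -126752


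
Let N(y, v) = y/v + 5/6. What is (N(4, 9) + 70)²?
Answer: 1646089/324 ≈ 5080.5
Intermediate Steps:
N(y, v) = ⅚ + y/v (N(y, v) = y/v + 5*(⅙) = y/v + ⅚ = ⅚ + y/v)
(N(4, 9) + 70)² = ((⅚ + 4/9) + 70)² = (23/18 + 70)² = (1283/18)² = 1646089/324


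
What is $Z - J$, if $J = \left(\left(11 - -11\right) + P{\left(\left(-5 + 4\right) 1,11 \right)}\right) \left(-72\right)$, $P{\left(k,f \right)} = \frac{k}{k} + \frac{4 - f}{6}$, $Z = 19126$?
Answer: $20698$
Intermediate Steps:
$P{\left(k,f \right)} = \frac{5}{3} - \frac{f}{6}$ ($P{\left(k,f \right)} = 1 + \left(4 - f\right) \frac{1}{6} = 1 - \left(- \frac{2}{3} + \frac{f}{6}\right) = \frac{5}{3} - \frac{f}{6}$)
$J = -1572$ ($J = \left(\left(11 - -11\right) + \left(\frac{5}{3} - \frac{11}{6}\right)\right) \left(-72\right) = \left(\left(11 + 11\right) + \left(\frac{5}{3} - \frac{11}{6}\right)\right) \left(-72\right) = \left(22 - \frac{1}{6}\right) \left(-72\right) = \frac{131}{6} \left(-72\right) = -1572$)
$Z - J = 19126 - -1572 = 19126 + 1572 = 20698$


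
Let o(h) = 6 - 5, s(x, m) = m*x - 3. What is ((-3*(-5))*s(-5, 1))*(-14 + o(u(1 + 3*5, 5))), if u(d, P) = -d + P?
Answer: 1560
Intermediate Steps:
s(x, m) = -3 + m*x
u(d, P) = P - d
o(h) = 1
((-3*(-5))*s(-5, 1))*(-14 + o(u(1 + 3*5, 5))) = ((-3*(-5))*(-3 + 1*(-5)))*(-14 + 1) = (15*(-3 - 5))*(-13) = (15*(-8))*(-13) = -120*(-13) = 1560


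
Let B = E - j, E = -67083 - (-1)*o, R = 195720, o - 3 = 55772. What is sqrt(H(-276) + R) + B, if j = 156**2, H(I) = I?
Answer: -35644 + 6*sqrt(5429) ≈ -35202.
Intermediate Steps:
o = 55775 (o = 3 + 55772 = 55775)
j = 24336
E = -11308 (E = -67083 - (-1)*55775 = -67083 - 1*(-55775) = -67083 + 55775 = -11308)
B = -35644 (B = -11308 - 1*24336 = -11308 - 24336 = -35644)
sqrt(H(-276) + R) + B = sqrt(-276 + 195720) - 35644 = sqrt(195444) - 35644 = 6*sqrt(5429) - 35644 = -35644 + 6*sqrt(5429)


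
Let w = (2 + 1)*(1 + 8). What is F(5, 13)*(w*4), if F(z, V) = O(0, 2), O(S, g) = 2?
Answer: 216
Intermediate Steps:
F(z, V) = 2
w = 27 (w = 3*9 = 27)
F(5, 13)*(w*4) = 2*(27*4) = 2*108 = 216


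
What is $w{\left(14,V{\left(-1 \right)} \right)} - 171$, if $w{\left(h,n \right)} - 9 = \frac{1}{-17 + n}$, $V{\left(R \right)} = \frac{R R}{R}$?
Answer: $- \frac{2917}{18} \approx -162.06$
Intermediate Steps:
$V{\left(R \right)} = R$ ($V{\left(R \right)} = \frac{R^{2}}{R} = R$)
$w{\left(h,n \right)} = 9 + \frac{1}{-17 + n}$
$w{\left(14,V{\left(-1 \right)} \right)} - 171 = \frac{-152 + 9 \left(-1\right)}{-17 - 1} - 171 = \frac{-152 - 9}{-18} - 171 = \left(- \frac{1}{18}\right) \left(-161\right) - 171 = \frac{161}{18} - 171 = - \frac{2917}{18}$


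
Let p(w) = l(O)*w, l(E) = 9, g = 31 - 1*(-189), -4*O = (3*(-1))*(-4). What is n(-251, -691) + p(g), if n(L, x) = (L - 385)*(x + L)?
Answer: 601092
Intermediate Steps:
O = -3 (O = -3*(-1)*(-4)/4 = -(-3)*(-4)/4 = -¼*12 = -3)
g = 220 (g = 31 + 189 = 220)
n(L, x) = (-385 + L)*(L + x)
p(w) = 9*w
n(-251, -691) + p(g) = ((-251)² - 385*(-251) - 385*(-691) - 251*(-691)) + 9*220 = (63001 + 96635 + 266035 + 173441) + 1980 = 599112 + 1980 = 601092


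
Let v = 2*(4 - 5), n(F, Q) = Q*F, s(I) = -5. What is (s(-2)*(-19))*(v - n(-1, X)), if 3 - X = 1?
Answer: 0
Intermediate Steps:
X = 2 (X = 3 - 1*1 = 3 - 1 = 2)
n(F, Q) = F*Q
v = -2 (v = 2*(-1) = -2)
(s(-2)*(-19))*(v - n(-1, X)) = (-5*(-19))*(-2 - (-1)*2) = 95*(-2 - 1*(-2)) = 95*(-2 + 2) = 95*0 = 0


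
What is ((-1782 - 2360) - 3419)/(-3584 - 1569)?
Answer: 7561/5153 ≈ 1.4673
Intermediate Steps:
((-1782 - 2360) - 3419)/(-3584 - 1569) = (-4142 - 3419)/(-5153) = -7561*(-1/5153) = 7561/5153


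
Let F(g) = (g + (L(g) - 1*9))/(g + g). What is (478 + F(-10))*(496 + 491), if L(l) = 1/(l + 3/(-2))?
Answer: 217454853/460 ≈ 4.7273e+5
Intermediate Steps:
L(l) = 1/(-3/2 + l) (L(l) = 1/(l + 3*(-½)) = 1/(l - 3/2) = 1/(-3/2 + l))
F(g) = (-9 + g + 2/(-3 + 2*g))/(2*g) (F(g) = (g + (2/(-3 + 2*g) - 1*9))/(g + g) = (g + (2/(-3 + 2*g) - 9))/((2*g)) = (g + (-9 + 2/(-3 + 2*g)))*(1/(2*g)) = (-9 + g + 2/(-3 + 2*g))*(1/(2*g)) = (-9 + g + 2/(-3 + 2*g))/(2*g))
(478 + F(-10))*(496 + 491) = (478 + (½)*(2 + (-9 - 10)*(-3 + 2*(-10)))/(-10*(-3 + 2*(-10))))*(496 + 491) = (478 + (½)*(-⅒)*(2 - 19*(-3 - 20))/(-3 - 20))*987 = (478 + (½)*(-⅒)*(2 - 19*(-23))/(-23))*987 = (478 + (½)*(-⅒)*(-1/23)*(2 + 437))*987 = (478 + (½)*(-⅒)*(-1/23)*439)*987 = (478 + 439/460)*987 = (220319/460)*987 = 217454853/460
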